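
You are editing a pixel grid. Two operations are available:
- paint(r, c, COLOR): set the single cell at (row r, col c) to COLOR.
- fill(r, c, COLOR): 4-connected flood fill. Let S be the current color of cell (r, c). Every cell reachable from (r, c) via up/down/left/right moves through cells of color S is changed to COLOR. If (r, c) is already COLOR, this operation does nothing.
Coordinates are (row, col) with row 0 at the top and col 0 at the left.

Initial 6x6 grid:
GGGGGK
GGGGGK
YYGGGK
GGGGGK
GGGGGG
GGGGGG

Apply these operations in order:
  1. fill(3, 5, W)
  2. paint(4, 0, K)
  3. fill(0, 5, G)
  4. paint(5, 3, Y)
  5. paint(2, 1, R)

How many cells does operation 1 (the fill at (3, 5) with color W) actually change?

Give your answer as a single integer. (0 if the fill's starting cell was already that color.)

Answer: 4

Derivation:
After op 1 fill(3,5,W) [4 cells changed]:
GGGGGW
GGGGGW
YYGGGW
GGGGGW
GGGGGG
GGGGGG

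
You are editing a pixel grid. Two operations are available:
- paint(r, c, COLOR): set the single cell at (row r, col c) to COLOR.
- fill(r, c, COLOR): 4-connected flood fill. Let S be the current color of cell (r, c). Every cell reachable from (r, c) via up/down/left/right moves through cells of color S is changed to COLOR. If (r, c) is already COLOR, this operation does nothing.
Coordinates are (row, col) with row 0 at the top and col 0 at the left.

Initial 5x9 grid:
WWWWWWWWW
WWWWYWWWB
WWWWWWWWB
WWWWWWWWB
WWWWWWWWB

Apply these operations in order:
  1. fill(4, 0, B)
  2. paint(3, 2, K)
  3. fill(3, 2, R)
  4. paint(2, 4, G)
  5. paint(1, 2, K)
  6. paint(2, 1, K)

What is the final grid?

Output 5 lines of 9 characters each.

Answer: BBBBBBBBB
BBKBYBBBB
BKBBGBBBB
BBRBBBBBB
BBBBBBBBB

Derivation:
After op 1 fill(4,0,B) [40 cells changed]:
BBBBBBBBB
BBBBYBBBB
BBBBBBBBB
BBBBBBBBB
BBBBBBBBB
After op 2 paint(3,2,K):
BBBBBBBBB
BBBBYBBBB
BBBBBBBBB
BBKBBBBBB
BBBBBBBBB
After op 3 fill(3,2,R) [1 cells changed]:
BBBBBBBBB
BBBBYBBBB
BBBBBBBBB
BBRBBBBBB
BBBBBBBBB
After op 4 paint(2,4,G):
BBBBBBBBB
BBBBYBBBB
BBBBGBBBB
BBRBBBBBB
BBBBBBBBB
After op 5 paint(1,2,K):
BBBBBBBBB
BBKBYBBBB
BBBBGBBBB
BBRBBBBBB
BBBBBBBBB
After op 6 paint(2,1,K):
BBBBBBBBB
BBKBYBBBB
BKBBGBBBB
BBRBBBBBB
BBBBBBBBB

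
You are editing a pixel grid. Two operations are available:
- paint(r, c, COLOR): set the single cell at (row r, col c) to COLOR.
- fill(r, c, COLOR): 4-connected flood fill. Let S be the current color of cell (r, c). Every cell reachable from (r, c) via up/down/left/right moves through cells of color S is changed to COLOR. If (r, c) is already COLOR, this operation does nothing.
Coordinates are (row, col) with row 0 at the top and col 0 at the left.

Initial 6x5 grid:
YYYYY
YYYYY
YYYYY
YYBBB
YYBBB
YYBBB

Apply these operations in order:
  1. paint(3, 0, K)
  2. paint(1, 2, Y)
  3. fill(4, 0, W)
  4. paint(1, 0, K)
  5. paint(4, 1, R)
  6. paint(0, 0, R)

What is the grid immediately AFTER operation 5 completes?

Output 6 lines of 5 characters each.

After op 1 paint(3,0,K):
YYYYY
YYYYY
YYYYY
KYBBB
YYBBB
YYBBB
After op 2 paint(1,2,Y):
YYYYY
YYYYY
YYYYY
KYBBB
YYBBB
YYBBB
After op 3 fill(4,0,W) [20 cells changed]:
WWWWW
WWWWW
WWWWW
KWBBB
WWBBB
WWBBB
After op 4 paint(1,0,K):
WWWWW
KWWWW
WWWWW
KWBBB
WWBBB
WWBBB
After op 5 paint(4,1,R):
WWWWW
KWWWW
WWWWW
KWBBB
WRBBB
WWBBB

Answer: WWWWW
KWWWW
WWWWW
KWBBB
WRBBB
WWBBB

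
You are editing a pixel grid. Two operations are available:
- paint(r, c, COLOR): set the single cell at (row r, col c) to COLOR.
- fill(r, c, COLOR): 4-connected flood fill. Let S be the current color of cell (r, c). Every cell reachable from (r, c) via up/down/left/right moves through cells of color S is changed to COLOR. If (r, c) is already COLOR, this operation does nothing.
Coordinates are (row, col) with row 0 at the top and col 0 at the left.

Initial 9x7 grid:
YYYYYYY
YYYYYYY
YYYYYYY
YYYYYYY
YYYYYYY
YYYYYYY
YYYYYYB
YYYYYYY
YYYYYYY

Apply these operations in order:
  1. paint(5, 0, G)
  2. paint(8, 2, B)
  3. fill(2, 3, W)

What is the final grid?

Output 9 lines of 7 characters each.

Answer: WWWWWWW
WWWWWWW
WWWWWWW
WWWWWWW
WWWWWWW
GWWWWWW
WWWWWWB
WWWWWWW
WWBWWWW

Derivation:
After op 1 paint(5,0,G):
YYYYYYY
YYYYYYY
YYYYYYY
YYYYYYY
YYYYYYY
GYYYYYY
YYYYYYB
YYYYYYY
YYYYYYY
After op 2 paint(8,2,B):
YYYYYYY
YYYYYYY
YYYYYYY
YYYYYYY
YYYYYYY
GYYYYYY
YYYYYYB
YYYYYYY
YYBYYYY
After op 3 fill(2,3,W) [60 cells changed]:
WWWWWWW
WWWWWWW
WWWWWWW
WWWWWWW
WWWWWWW
GWWWWWW
WWWWWWB
WWWWWWW
WWBWWWW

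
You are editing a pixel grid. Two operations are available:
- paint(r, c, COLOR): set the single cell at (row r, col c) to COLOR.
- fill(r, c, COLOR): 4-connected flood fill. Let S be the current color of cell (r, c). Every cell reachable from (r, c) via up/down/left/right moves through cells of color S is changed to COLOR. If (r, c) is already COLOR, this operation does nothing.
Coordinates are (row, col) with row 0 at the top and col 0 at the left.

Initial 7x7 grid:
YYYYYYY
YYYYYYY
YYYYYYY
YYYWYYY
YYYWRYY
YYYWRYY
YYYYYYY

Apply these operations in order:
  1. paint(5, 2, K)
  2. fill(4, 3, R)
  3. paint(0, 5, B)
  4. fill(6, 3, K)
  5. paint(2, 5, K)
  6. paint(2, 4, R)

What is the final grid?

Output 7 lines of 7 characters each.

After op 1 paint(5,2,K):
YYYYYYY
YYYYYYY
YYYYYYY
YYYWYYY
YYYWRYY
YYKWRYY
YYYYYYY
After op 2 fill(4,3,R) [3 cells changed]:
YYYYYYY
YYYYYYY
YYYYYYY
YYYRYYY
YYYRRYY
YYKRRYY
YYYYYYY
After op 3 paint(0,5,B):
YYYYYBY
YYYYYYY
YYYYYYY
YYYRYYY
YYYRRYY
YYKRRYY
YYYYYYY
After op 4 fill(6,3,K) [42 cells changed]:
KKKKKBK
KKKKKKK
KKKKKKK
KKKRKKK
KKKRRKK
KKKRRKK
KKKKKKK
After op 5 paint(2,5,K):
KKKKKBK
KKKKKKK
KKKKKKK
KKKRKKK
KKKRRKK
KKKRRKK
KKKKKKK
After op 6 paint(2,4,R):
KKKKKBK
KKKKKKK
KKKKRKK
KKKRKKK
KKKRRKK
KKKRRKK
KKKKKKK

Answer: KKKKKBK
KKKKKKK
KKKKRKK
KKKRKKK
KKKRRKK
KKKRRKK
KKKKKKK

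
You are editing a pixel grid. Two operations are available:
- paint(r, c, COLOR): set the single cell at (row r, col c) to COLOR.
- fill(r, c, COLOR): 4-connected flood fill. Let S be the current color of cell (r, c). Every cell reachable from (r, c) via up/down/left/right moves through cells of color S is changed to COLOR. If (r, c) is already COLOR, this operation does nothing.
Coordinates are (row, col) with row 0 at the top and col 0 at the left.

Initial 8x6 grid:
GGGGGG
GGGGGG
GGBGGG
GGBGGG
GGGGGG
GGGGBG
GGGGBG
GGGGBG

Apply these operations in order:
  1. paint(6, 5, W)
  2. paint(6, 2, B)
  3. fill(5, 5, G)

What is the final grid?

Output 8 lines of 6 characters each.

Answer: GGGGGG
GGGGGG
GGBGGG
GGBGGG
GGGGGG
GGGGBG
GGBGBW
GGGGBG

Derivation:
After op 1 paint(6,5,W):
GGGGGG
GGGGGG
GGBGGG
GGBGGG
GGGGGG
GGGGBG
GGGGBW
GGGGBG
After op 2 paint(6,2,B):
GGGGGG
GGGGGG
GGBGGG
GGBGGG
GGGGGG
GGGGBG
GGBGBW
GGGGBG
After op 3 fill(5,5,G) [0 cells changed]:
GGGGGG
GGGGGG
GGBGGG
GGBGGG
GGGGGG
GGGGBG
GGBGBW
GGGGBG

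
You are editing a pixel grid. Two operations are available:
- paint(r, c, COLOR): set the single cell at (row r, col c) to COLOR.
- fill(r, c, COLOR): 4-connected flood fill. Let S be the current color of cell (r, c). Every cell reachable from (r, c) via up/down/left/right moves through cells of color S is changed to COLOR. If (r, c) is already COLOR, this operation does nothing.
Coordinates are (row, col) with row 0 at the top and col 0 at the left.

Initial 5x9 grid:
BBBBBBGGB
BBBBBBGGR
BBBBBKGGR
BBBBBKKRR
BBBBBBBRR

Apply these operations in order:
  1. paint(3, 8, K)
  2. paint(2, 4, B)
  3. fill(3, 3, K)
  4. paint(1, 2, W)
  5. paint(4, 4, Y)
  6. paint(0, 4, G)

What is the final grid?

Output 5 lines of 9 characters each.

After op 1 paint(3,8,K):
BBBBBBGGB
BBBBBBGGR
BBBBBKGGR
BBBBBKKRK
BBBBBBBRR
After op 2 paint(2,4,B):
BBBBBBGGB
BBBBBBGGR
BBBBBKGGR
BBBBBKKRK
BBBBBBBRR
After op 3 fill(3,3,K) [29 cells changed]:
KKKKKKGGB
KKKKKKGGR
KKKKKKGGR
KKKKKKKRK
KKKKKKKRR
After op 4 paint(1,2,W):
KKKKKKGGB
KKWKKKGGR
KKKKKKGGR
KKKKKKKRK
KKKKKKKRR
After op 5 paint(4,4,Y):
KKKKKKGGB
KKWKKKGGR
KKKKKKGGR
KKKKKKKRK
KKKKYKKRR
After op 6 paint(0,4,G):
KKKKGKGGB
KKWKKKGGR
KKKKKKGGR
KKKKKKKRK
KKKKYKKRR

Answer: KKKKGKGGB
KKWKKKGGR
KKKKKKGGR
KKKKKKKRK
KKKKYKKRR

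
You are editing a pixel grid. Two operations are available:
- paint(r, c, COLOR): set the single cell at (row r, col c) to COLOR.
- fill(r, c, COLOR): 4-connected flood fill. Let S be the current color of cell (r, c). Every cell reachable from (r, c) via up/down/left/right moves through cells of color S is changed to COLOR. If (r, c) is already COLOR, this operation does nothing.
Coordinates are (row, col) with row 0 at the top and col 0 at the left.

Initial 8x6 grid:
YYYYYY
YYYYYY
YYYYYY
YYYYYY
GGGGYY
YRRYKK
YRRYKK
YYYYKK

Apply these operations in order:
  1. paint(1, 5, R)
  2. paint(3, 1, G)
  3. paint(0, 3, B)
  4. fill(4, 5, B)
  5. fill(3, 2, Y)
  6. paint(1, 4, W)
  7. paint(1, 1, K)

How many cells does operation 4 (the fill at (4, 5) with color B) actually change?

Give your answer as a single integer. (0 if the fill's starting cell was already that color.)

Answer: 23

Derivation:
After op 1 paint(1,5,R):
YYYYYY
YYYYYR
YYYYYY
YYYYYY
GGGGYY
YRRYKK
YRRYKK
YYYYKK
After op 2 paint(3,1,G):
YYYYYY
YYYYYR
YYYYYY
YGYYYY
GGGGYY
YRRYKK
YRRYKK
YYYYKK
After op 3 paint(0,3,B):
YYYBYY
YYYYYR
YYYYYY
YGYYYY
GGGGYY
YRRYKK
YRRYKK
YYYYKK
After op 4 fill(4,5,B) [23 cells changed]:
BBBBBB
BBBBBR
BBBBBB
BGBBBB
GGGGBB
YRRYKK
YRRYKK
YYYYKK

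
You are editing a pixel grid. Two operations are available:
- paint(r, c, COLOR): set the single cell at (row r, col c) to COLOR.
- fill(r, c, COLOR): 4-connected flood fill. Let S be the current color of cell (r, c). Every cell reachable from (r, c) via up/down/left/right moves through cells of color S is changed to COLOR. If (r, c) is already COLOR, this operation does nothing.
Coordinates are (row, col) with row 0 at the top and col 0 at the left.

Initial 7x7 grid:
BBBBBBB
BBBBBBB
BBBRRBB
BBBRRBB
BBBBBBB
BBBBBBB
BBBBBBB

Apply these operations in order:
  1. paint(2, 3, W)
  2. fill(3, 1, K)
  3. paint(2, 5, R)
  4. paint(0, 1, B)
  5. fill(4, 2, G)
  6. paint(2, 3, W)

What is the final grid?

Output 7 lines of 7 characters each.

After op 1 paint(2,3,W):
BBBBBBB
BBBBBBB
BBBWRBB
BBBRRBB
BBBBBBB
BBBBBBB
BBBBBBB
After op 2 fill(3,1,K) [45 cells changed]:
KKKKKKK
KKKKKKK
KKKWRKK
KKKRRKK
KKKKKKK
KKKKKKK
KKKKKKK
After op 3 paint(2,5,R):
KKKKKKK
KKKKKKK
KKKWRRK
KKKRRKK
KKKKKKK
KKKKKKK
KKKKKKK
After op 4 paint(0,1,B):
KBKKKKK
KKKKKKK
KKKWRRK
KKKRRKK
KKKKKKK
KKKKKKK
KKKKKKK
After op 5 fill(4,2,G) [43 cells changed]:
GBGGGGG
GGGGGGG
GGGWRRG
GGGRRGG
GGGGGGG
GGGGGGG
GGGGGGG
After op 6 paint(2,3,W):
GBGGGGG
GGGGGGG
GGGWRRG
GGGRRGG
GGGGGGG
GGGGGGG
GGGGGGG

Answer: GBGGGGG
GGGGGGG
GGGWRRG
GGGRRGG
GGGGGGG
GGGGGGG
GGGGGGG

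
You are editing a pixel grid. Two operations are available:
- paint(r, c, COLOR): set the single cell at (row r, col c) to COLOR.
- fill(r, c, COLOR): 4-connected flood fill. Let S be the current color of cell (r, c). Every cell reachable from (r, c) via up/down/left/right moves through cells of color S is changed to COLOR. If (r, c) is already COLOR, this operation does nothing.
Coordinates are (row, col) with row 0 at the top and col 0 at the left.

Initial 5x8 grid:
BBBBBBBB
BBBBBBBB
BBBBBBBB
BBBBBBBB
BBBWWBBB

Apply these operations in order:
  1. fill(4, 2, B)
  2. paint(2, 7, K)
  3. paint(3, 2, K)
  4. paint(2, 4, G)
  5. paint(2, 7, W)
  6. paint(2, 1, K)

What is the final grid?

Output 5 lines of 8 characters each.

After op 1 fill(4,2,B) [0 cells changed]:
BBBBBBBB
BBBBBBBB
BBBBBBBB
BBBBBBBB
BBBWWBBB
After op 2 paint(2,7,K):
BBBBBBBB
BBBBBBBB
BBBBBBBK
BBBBBBBB
BBBWWBBB
After op 3 paint(3,2,K):
BBBBBBBB
BBBBBBBB
BBBBBBBK
BBKBBBBB
BBBWWBBB
After op 4 paint(2,4,G):
BBBBBBBB
BBBBBBBB
BBBBGBBK
BBKBBBBB
BBBWWBBB
After op 5 paint(2,7,W):
BBBBBBBB
BBBBBBBB
BBBBGBBW
BBKBBBBB
BBBWWBBB
After op 6 paint(2,1,K):
BBBBBBBB
BBBBBBBB
BKBBGBBW
BBKBBBBB
BBBWWBBB

Answer: BBBBBBBB
BBBBBBBB
BKBBGBBW
BBKBBBBB
BBBWWBBB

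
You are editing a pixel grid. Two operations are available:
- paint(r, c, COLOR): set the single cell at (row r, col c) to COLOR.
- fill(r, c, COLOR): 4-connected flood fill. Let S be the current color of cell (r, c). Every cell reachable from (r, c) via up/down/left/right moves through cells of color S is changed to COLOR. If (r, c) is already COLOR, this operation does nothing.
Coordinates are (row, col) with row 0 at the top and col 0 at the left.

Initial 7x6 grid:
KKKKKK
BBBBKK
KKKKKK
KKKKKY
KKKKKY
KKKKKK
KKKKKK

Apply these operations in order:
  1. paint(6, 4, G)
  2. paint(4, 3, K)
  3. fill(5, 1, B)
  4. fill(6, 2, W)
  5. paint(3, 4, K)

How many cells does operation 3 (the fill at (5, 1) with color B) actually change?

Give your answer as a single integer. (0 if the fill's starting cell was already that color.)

Answer: 35

Derivation:
After op 1 paint(6,4,G):
KKKKKK
BBBBKK
KKKKKK
KKKKKY
KKKKKY
KKKKKK
KKKKGK
After op 2 paint(4,3,K):
KKKKKK
BBBBKK
KKKKKK
KKKKKY
KKKKKY
KKKKKK
KKKKGK
After op 3 fill(5,1,B) [35 cells changed]:
BBBBBB
BBBBBB
BBBBBB
BBBBBY
BBBBBY
BBBBBB
BBBBGB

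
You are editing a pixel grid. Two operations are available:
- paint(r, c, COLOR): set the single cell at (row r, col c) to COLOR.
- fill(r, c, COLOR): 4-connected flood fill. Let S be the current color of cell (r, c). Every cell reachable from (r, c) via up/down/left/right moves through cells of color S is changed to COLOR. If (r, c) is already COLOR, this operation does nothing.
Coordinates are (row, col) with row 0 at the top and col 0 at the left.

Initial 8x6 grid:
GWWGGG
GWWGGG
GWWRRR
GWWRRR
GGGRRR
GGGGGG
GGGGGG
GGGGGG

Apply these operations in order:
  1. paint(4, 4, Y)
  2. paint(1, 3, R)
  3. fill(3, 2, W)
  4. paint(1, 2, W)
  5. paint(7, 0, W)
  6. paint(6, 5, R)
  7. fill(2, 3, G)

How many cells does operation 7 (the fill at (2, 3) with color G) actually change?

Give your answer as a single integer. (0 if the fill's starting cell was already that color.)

Answer: 9

Derivation:
After op 1 paint(4,4,Y):
GWWGGG
GWWGGG
GWWRRR
GWWRRR
GGGRYR
GGGGGG
GGGGGG
GGGGGG
After op 2 paint(1,3,R):
GWWGGG
GWWRGG
GWWRRR
GWWRRR
GGGRYR
GGGGGG
GGGGGG
GGGGGG
After op 3 fill(3,2,W) [0 cells changed]:
GWWGGG
GWWRGG
GWWRRR
GWWRRR
GGGRYR
GGGGGG
GGGGGG
GGGGGG
After op 4 paint(1,2,W):
GWWGGG
GWWRGG
GWWRRR
GWWRRR
GGGRYR
GGGGGG
GGGGGG
GGGGGG
After op 5 paint(7,0,W):
GWWGGG
GWWRGG
GWWRRR
GWWRRR
GGGRYR
GGGGGG
GGGGGG
WGGGGG
After op 6 paint(6,5,R):
GWWGGG
GWWRGG
GWWRRR
GWWRRR
GGGRYR
GGGGGG
GGGGGR
WGGGGG
After op 7 fill(2,3,G) [9 cells changed]:
GWWGGG
GWWGGG
GWWGGG
GWWGGG
GGGGYG
GGGGGG
GGGGGR
WGGGGG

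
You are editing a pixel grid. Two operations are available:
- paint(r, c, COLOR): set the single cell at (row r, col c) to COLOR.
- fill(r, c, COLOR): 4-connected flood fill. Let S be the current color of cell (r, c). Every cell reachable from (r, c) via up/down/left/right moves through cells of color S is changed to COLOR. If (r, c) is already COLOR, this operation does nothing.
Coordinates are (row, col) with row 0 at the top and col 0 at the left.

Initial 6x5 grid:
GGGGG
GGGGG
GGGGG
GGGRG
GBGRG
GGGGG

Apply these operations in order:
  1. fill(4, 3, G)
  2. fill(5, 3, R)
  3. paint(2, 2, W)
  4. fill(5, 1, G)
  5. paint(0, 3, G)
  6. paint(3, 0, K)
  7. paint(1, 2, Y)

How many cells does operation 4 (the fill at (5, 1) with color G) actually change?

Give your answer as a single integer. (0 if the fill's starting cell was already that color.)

After op 1 fill(4,3,G) [2 cells changed]:
GGGGG
GGGGG
GGGGG
GGGGG
GBGGG
GGGGG
After op 2 fill(5,3,R) [29 cells changed]:
RRRRR
RRRRR
RRRRR
RRRRR
RBRRR
RRRRR
After op 3 paint(2,2,W):
RRRRR
RRRRR
RRWRR
RRRRR
RBRRR
RRRRR
After op 4 fill(5,1,G) [28 cells changed]:
GGGGG
GGGGG
GGWGG
GGGGG
GBGGG
GGGGG

Answer: 28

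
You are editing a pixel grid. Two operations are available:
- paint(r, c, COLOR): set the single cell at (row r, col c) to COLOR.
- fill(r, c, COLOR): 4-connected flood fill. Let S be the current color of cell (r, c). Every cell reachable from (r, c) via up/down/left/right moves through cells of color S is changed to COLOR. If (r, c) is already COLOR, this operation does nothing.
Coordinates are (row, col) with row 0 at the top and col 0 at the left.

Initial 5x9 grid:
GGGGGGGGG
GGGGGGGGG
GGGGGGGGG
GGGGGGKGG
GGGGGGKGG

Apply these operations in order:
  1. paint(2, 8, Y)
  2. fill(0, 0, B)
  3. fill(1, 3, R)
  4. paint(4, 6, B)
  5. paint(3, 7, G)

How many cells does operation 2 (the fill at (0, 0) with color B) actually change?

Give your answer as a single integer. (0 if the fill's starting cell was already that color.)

Answer: 42

Derivation:
After op 1 paint(2,8,Y):
GGGGGGGGG
GGGGGGGGG
GGGGGGGGY
GGGGGGKGG
GGGGGGKGG
After op 2 fill(0,0,B) [42 cells changed]:
BBBBBBBBB
BBBBBBBBB
BBBBBBBBY
BBBBBBKBB
BBBBBBKBB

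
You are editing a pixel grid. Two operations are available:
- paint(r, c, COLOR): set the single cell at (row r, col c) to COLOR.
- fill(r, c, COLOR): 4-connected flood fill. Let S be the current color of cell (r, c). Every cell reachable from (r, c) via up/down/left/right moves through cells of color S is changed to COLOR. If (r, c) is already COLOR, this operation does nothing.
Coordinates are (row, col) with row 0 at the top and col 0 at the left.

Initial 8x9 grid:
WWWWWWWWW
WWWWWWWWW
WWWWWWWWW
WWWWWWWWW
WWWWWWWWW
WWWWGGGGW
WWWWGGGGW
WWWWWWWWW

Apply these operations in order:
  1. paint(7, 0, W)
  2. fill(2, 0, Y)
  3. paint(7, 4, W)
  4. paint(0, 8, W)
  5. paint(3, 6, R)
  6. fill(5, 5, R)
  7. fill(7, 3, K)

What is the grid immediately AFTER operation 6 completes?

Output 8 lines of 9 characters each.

After op 1 paint(7,0,W):
WWWWWWWWW
WWWWWWWWW
WWWWWWWWW
WWWWWWWWW
WWWWWWWWW
WWWWGGGGW
WWWWGGGGW
WWWWWWWWW
After op 2 fill(2,0,Y) [64 cells changed]:
YYYYYYYYY
YYYYYYYYY
YYYYYYYYY
YYYYYYYYY
YYYYYYYYY
YYYYGGGGY
YYYYGGGGY
YYYYYYYYY
After op 3 paint(7,4,W):
YYYYYYYYY
YYYYYYYYY
YYYYYYYYY
YYYYYYYYY
YYYYYYYYY
YYYYGGGGY
YYYYGGGGY
YYYYWYYYY
After op 4 paint(0,8,W):
YYYYYYYYW
YYYYYYYYY
YYYYYYYYY
YYYYYYYYY
YYYYYYYYY
YYYYGGGGY
YYYYGGGGY
YYYYWYYYY
After op 5 paint(3,6,R):
YYYYYYYYW
YYYYYYYYY
YYYYYYYYY
YYYYYYRYY
YYYYYYYYY
YYYYGGGGY
YYYYGGGGY
YYYYWYYYY
After op 6 fill(5,5,R) [8 cells changed]:
YYYYYYYYW
YYYYYYYYY
YYYYYYYYY
YYYYYYRYY
YYYYYYYYY
YYYYRRRRY
YYYYRRRRY
YYYYWYYYY

Answer: YYYYYYYYW
YYYYYYYYY
YYYYYYYYY
YYYYYYRYY
YYYYYYYYY
YYYYRRRRY
YYYYRRRRY
YYYYWYYYY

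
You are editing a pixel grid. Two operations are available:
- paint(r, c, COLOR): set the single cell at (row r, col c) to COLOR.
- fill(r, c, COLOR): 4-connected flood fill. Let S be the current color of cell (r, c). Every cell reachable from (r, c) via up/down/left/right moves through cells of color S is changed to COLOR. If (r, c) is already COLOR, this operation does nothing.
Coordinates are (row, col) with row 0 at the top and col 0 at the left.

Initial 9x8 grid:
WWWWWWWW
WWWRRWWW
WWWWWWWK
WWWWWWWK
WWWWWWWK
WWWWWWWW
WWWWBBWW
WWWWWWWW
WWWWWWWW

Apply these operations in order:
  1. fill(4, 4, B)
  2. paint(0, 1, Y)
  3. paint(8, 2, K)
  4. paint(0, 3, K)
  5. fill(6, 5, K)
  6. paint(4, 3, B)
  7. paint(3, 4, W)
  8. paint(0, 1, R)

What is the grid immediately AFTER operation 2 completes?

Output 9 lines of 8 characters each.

After op 1 fill(4,4,B) [65 cells changed]:
BBBBBBBB
BBBRRBBB
BBBBBBBK
BBBBBBBK
BBBBBBBK
BBBBBBBB
BBBBBBBB
BBBBBBBB
BBBBBBBB
After op 2 paint(0,1,Y):
BYBBBBBB
BBBRRBBB
BBBBBBBK
BBBBBBBK
BBBBBBBK
BBBBBBBB
BBBBBBBB
BBBBBBBB
BBBBBBBB

Answer: BYBBBBBB
BBBRRBBB
BBBBBBBK
BBBBBBBK
BBBBBBBK
BBBBBBBB
BBBBBBBB
BBBBBBBB
BBBBBBBB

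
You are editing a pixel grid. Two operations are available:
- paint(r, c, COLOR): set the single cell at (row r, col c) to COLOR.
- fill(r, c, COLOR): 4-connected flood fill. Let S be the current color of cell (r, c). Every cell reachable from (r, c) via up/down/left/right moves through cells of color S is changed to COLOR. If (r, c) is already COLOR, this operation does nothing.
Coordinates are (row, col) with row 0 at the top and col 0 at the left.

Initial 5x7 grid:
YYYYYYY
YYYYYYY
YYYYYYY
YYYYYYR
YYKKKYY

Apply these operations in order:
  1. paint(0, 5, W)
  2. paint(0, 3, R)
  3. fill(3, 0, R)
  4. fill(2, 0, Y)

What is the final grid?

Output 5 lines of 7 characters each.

After op 1 paint(0,5,W):
YYYYYWY
YYYYYYY
YYYYYYY
YYYYYYR
YYKKKYY
After op 2 paint(0,3,R):
YYYRYWY
YYYYYYY
YYYYYYY
YYYYYYR
YYKKKYY
After op 3 fill(3,0,R) [29 cells changed]:
RRRRRWR
RRRRRRR
RRRRRRR
RRRRRRR
RRKKKRR
After op 4 fill(2,0,Y) [31 cells changed]:
YYYYYWY
YYYYYYY
YYYYYYY
YYYYYYY
YYKKKYY

Answer: YYYYYWY
YYYYYYY
YYYYYYY
YYYYYYY
YYKKKYY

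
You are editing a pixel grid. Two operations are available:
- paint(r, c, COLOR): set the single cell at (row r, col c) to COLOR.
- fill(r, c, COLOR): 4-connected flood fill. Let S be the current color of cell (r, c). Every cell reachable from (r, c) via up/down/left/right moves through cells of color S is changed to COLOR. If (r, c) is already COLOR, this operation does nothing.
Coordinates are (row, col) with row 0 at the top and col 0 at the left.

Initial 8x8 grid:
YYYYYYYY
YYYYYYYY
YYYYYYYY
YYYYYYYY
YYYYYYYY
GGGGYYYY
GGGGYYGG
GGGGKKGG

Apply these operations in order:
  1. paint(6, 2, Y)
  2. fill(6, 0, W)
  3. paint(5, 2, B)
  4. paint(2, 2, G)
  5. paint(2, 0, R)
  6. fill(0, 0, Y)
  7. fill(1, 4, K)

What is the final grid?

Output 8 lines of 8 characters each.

After op 1 paint(6,2,Y):
YYYYYYYY
YYYYYYYY
YYYYYYYY
YYYYYYYY
YYYYYYYY
GGGGYYYY
GGYGYYGG
GGGGKKGG
After op 2 fill(6,0,W) [11 cells changed]:
YYYYYYYY
YYYYYYYY
YYYYYYYY
YYYYYYYY
YYYYYYYY
WWWWYYYY
WWYWYYGG
WWWWKKGG
After op 3 paint(5,2,B):
YYYYYYYY
YYYYYYYY
YYYYYYYY
YYYYYYYY
YYYYYYYY
WWBWYYYY
WWYWYYGG
WWWWKKGG
After op 4 paint(2,2,G):
YYYYYYYY
YYYYYYYY
YYGYYYYY
YYYYYYYY
YYYYYYYY
WWBWYYYY
WWYWYYGG
WWWWKKGG
After op 5 paint(2,0,R):
YYYYYYYY
YYYYYYYY
RYGYYYYY
YYYYYYYY
YYYYYYYY
WWBWYYYY
WWYWYYGG
WWWWKKGG
After op 6 fill(0,0,Y) [0 cells changed]:
YYYYYYYY
YYYYYYYY
RYGYYYYY
YYYYYYYY
YYYYYYYY
WWBWYYYY
WWYWYYGG
WWWWKKGG
After op 7 fill(1,4,K) [44 cells changed]:
KKKKKKKK
KKKKKKKK
RKGKKKKK
KKKKKKKK
KKKKKKKK
WWBWKKKK
WWYWKKGG
WWWWKKGG

Answer: KKKKKKKK
KKKKKKKK
RKGKKKKK
KKKKKKKK
KKKKKKKK
WWBWKKKK
WWYWKKGG
WWWWKKGG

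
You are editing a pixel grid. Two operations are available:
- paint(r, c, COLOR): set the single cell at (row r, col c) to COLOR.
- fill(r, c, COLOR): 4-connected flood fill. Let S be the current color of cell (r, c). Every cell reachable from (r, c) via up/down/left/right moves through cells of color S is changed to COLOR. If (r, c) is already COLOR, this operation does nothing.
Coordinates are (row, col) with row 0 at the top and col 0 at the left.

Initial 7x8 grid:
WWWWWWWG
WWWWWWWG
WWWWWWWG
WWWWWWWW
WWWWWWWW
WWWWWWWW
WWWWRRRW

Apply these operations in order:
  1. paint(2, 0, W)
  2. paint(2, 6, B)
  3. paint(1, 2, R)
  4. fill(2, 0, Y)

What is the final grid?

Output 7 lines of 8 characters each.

After op 1 paint(2,0,W):
WWWWWWWG
WWWWWWWG
WWWWWWWG
WWWWWWWW
WWWWWWWW
WWWWWWWW
WWWWRRRW
After op 2 paint(2,6,B):
WWWWWWWG
WWWWWWWG
WWWWWWBG
WWWWWWWW
WWWWWWWW
WWWWWWWW
WWWWRRRW
After op 3 paint(1,2,R):
WWWWWWWG
WWRWWWWG
WWWWWWBG
WWWWWWWW
WWWWWWWW
WWWWWWWW
WWWWRRRW
After op 4 fill(2,0,Y) [48 cells changed]:
YYYYYYYG
YYRYYYYG
YYYYYYBG
YYYYYYYY
YYYYYYYY
YYYYYYYY
YYYYRRRY

Answer: YYYYYYYG
YYRYYYYG
YYYYYYBG
YYYYYYYY
YYYYYYYY
YYYYYYYY
YYYYRRRY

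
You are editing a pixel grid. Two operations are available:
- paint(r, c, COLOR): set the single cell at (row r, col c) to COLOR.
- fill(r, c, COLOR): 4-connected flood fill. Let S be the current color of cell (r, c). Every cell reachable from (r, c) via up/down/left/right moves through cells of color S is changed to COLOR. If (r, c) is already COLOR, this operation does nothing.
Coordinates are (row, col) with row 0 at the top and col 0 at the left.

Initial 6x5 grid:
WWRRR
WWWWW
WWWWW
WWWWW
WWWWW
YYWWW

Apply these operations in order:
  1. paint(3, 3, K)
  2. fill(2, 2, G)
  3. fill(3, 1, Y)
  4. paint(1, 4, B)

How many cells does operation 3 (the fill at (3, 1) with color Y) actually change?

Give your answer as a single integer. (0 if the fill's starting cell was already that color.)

After op 1 paint(3,3,K):
WWRRR
WWWWW
WWWWW
WWWKW
WWWWW
YYWWW
After op 2 fill(2,2,G) [24 cells changed]:
GGRRR
GGGGG
GGGGG
GGGKG
GGGGG
YYGGG
After op 3 fill(3,1,Y) [24 cells changed]:
YYRRR
YYYYY
YYYYY
YYYKY
YYYYY
YYYYY

Answer: 24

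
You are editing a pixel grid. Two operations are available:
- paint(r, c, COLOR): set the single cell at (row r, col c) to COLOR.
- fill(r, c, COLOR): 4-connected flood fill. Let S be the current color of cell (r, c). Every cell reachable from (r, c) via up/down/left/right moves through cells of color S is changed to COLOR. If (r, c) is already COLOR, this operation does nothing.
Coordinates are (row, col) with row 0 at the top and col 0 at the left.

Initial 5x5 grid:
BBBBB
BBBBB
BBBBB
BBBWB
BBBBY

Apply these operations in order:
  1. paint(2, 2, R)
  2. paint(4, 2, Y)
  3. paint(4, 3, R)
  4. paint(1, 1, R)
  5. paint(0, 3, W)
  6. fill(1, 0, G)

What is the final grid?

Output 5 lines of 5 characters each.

Answer: GGGWG
GRGGG
GGRGG
GGGWG
GGYRY

Derivation:
After op 1 paint(2,2,R):
BBBBB
BBBBB
BBRBB
BBBWB
BBBBY
After op 2 paint(4,2,Y):
BBBBB
BBBBB
BBRBB
BBBWB
BBYBY
After op 3 paint(4,3,R):
BBBBB
BBBBB
BBRBB
BBBWB
BBYRY
After op 4 paint(1,1,R):
BBBBB
BRBBB
BBRBB
BBBWB
BBYRY
After op 5 paint(0,3,W):
BBBWB
BRBBB
BBRBB
BBBWB
BBYRY
After op 6 fill(1,0,G) [18 cells changed]:
GGGWG
GRGGG
GGRGG
GGGWG
GGYRY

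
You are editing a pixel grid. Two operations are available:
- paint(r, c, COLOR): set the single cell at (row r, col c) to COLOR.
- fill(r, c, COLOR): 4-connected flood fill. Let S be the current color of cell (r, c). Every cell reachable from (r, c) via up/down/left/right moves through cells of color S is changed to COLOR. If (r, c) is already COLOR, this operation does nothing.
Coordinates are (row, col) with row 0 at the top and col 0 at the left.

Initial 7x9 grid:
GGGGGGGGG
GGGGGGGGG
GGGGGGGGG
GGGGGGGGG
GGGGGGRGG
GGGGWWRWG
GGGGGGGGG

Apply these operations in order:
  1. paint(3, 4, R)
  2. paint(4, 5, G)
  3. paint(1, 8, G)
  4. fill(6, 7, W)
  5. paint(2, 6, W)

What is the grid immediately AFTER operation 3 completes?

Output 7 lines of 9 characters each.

After op 1 paint(3,4,R):
GGGGGGGGG
GGGGGGGGG
GGGGGGGGG
GGGGRGGGG
GGGGGGRGG
GGGGWWRWG
GGGGGGGGG
After op 2 paint(4,5,G):
GGGGGGGGG
GGGGGGGGG
GGGGGGGGG
GGGGRGGGG
GGGGGGRGG
GGGGWWRWG
GGGGGGGGG
After op 3 paint(1,8,G):
GGGGGGGGG
GGGGGGGGG
GGGGGGGGG
GGGGRGGGG
GGGGGGRGG
GGGGWWRWG
GGGGGGGGG

Answer: GGGGGGGGG
GGGGGGGGG
GGGGGGGGG
GGGGRGGGG
GGGGGGRGG
GGGGWWRWG
GGGGGGGGG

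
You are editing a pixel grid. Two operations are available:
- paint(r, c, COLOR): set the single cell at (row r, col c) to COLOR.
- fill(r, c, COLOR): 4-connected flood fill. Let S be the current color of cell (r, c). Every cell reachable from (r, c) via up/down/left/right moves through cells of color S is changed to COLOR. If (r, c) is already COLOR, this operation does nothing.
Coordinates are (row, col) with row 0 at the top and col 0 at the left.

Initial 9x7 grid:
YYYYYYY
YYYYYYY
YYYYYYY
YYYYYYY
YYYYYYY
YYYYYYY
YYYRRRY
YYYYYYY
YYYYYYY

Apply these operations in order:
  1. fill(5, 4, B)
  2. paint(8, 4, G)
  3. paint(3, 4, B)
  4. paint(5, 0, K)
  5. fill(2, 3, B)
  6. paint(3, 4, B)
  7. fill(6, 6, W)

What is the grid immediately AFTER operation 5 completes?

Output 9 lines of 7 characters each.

Answer: BBBBBBB
BBBBBBB
BBBBBBB
BBBBBBB
BBBBBBB
KBBBBBB
BBBRRRB
BBBBBBB
BBBBGBB

Derivation:
After op 1 fill(5,4,B) [60 cells changed]:
BBBBBBB
BBBBBBB
BBBBBBB
BBBBBBB
BBBBBBB
BBBBBBB
BBBRRRB
BBBBBBB
BBBBBBB
After op 2 paint(8,4,G):
BBBBBBB
BBBBBBB
BBBBBBB
BBBBBBB
BBBBBBB
BBBBBBB
BBBRRRB
BBBBBBB
BBBBGBB
After op 3 paint(3,4,B):
BBBBBBB
BBBBBBB
BBBBBBB
BBBBBBB
BBBBBBB
BBBBBBB
BBBRRRB
BBBBBBB
BBBBGBB
After op 4 paint(5,0,K):
BBBBBBB
BBBBBBB
BBBBBBB
BBBBBBB
BBBBBBB
KBBBBBB
BBBRRRB
BBBBBBB
BBBBGBB
After op 5 fill(2,3,B) [0 cells changed]:
BBBBBBB
BBBBBBB
BBBBBBB
BBBBBBB
BBBBBBB
KBBBBBB
BBBRRRB
BBBBBBB
BBBBGBB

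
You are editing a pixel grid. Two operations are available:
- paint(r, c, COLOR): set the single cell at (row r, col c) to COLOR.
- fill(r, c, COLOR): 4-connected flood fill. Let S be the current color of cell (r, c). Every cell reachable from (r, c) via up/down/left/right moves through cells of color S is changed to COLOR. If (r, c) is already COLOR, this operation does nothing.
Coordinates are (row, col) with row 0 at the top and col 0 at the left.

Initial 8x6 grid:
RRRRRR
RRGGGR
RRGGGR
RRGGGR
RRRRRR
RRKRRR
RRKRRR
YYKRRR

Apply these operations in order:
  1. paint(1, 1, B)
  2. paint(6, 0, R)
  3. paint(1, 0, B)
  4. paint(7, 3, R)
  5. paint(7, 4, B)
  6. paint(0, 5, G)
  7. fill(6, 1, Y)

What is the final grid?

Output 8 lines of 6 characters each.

Answer: RRRRRG
BBGGGY
YYGGGY
YYGGGY
YYYYYY
YYKYYY
YYKYYY
YYKYBY

Derivation:
After op 1 paint(1,1,B):
RRRRRR
RBGGGR
RRGGGR
RRGGGR
RRRRRR
RRKRRR
RRKRRR
YYKRRR
After op 2 paint(6,0,R):
RRRRRR
RBGGGR
RRGGGR
RRGGGR
RRRRRR
RRKRRR
RRKRRR
YYKRRR
After op 3 paint(1,0,B):
RRRRRR
BBGGGR
RRGGGR
RRGGGR
RRRRRR
RRKRRR
RRKRRR
YYKRRR
After op 4 paint(7,3,R):
RRRRRR
BBGGGR
RRGGGR
RRGGGR
RRRRRR
RRKRRR
RRKRRR
YYKRRR
After op 5 paint(7,4,B):
RRRRRR
BBGGGR
RRGGGR
RRGGGR
RRRRRR
RRKRRR
RRKRRR
YYKRBR
After op 6 paint(0,5,G):
RRRRRG
BBGGGR
RRGGGR
RRGGGR
RRRRRR
RRKRRR
RRKRRR
YYKRBR
After op 7 fill(6,1,Y) [25 cells changed]:
RRRRRG
BBGGGY
YYGGGY
YYGGGY
YYYYYY
YYKYYY
YYKYYY
YYKYBY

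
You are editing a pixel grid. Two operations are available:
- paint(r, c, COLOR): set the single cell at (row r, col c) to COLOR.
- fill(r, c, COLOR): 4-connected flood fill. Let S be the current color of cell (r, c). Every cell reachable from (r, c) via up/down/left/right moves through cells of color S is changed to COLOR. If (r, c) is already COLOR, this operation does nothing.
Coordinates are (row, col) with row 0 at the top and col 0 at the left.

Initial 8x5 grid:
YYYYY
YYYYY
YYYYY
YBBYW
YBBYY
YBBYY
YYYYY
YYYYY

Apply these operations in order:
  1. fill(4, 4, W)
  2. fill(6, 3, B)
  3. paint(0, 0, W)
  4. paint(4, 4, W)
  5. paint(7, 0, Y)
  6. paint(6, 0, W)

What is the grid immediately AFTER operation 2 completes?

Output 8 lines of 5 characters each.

After op 1 fill(4,4,W) [33 cells changed]:
WWWWW
WWWWW
WWWWW
WBBWW
WBBWW
WBBWW
WWWWW
WWWWW
After op 2 fill(6,3,B) [34 cells changed]:
BBBBB
BBBBB
BBBBB
BBBBB
BBBBB
BBBBB
BBBBB
BBBBB

Answer: BBBBB
BBBBB
BBBBB
BBBBB
BBBBB
BBBBB
BBBBB
BBBBB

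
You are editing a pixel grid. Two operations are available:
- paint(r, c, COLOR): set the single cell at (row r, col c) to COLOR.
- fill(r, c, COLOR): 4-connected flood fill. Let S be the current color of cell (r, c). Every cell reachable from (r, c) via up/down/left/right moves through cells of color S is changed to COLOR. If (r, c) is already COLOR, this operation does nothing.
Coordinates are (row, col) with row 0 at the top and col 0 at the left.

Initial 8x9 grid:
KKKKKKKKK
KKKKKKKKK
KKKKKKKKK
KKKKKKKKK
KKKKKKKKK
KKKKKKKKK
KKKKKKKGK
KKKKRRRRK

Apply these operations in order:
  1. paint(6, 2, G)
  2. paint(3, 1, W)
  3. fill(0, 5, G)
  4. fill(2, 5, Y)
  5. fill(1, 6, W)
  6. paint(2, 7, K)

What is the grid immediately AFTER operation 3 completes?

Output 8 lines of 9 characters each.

Answer: GGGGGGGGG
GGGGGGGGG
GGGGGGGGG
GWGGGGGGG
GGGGGGGGG
GGGGGGGGG
GGGGGGGGG
GGGGRRRRG

Derivation:
After op 1 paint(6,2,G):
KKKKKKKKK
KKKKKKKKK
KKKKKKKKK
KKKKKKKKK
KKKKKKKKK
KKKKKKKKK
KKGKKKKGK
KKKKRRRRK
After op 2 paint(3,1,W):
KKKKKKKKK
KKKKKKKKK
KKKKKKKKK
KWKKKKKKK
KKKKKKKKK
KKKKKKKKK
KKGKKKKGK
KKKKRRRRK
After op 3 fill(0,5,G) [65 cells changed]:
GGGGGGGGG
GGGGGGGGG
GGGGGGGGG
GWGGGGGGG
GGGGGGGGG
GGGGGGGGG
GGGGGGGGG
GGGGRRRRG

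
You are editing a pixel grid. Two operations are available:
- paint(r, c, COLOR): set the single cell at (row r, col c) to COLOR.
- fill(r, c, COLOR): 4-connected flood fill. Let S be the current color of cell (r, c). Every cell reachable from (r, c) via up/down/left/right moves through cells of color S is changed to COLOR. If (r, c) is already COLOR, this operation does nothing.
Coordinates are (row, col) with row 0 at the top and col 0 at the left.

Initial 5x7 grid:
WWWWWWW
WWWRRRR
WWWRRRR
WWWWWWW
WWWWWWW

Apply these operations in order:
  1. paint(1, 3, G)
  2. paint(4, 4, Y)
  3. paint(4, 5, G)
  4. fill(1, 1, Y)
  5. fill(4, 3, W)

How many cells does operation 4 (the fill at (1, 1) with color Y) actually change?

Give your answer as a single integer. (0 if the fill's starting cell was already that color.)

After op 1 paint(1,3,G):
WWWWWWW
WWWGRRR
WWWRRRR
WWWWWWW
WWWWWWW
After op 2 paint(4,4,Y):
WWWWWWW
WWWGRRR
WWWRRRR
WWWWWWW
WWWWYWW
After op 3 paint(4,5,G):
WWWWWWW
WWWGRRR
WWWRRRR
WWWWWWW
WWWWYGW
After op 4 fill(1,1,Y) [25 cells changed]:
YYYYYYY
YYYGRRR
YYYRRRR
YYYYYYY
YYYYYGY

Answer: 25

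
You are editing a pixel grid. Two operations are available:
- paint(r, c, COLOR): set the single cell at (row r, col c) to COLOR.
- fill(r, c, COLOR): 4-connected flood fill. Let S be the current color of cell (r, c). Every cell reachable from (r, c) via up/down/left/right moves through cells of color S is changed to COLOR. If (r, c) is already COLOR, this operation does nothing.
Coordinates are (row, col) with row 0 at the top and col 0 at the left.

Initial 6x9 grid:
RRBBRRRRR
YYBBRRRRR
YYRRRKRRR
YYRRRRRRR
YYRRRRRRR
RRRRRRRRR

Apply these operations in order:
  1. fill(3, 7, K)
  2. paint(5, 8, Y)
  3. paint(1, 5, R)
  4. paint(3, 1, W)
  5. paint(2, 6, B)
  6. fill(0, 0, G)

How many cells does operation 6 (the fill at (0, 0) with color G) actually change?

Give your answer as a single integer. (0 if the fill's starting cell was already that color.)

After op 1 fill(3,7,K) [39 cells changed]:
RRBBKKKKK
YYBBKKKKK
YYKKKKKKK
YYKKKKKKK
YYKKKKKKK
KKKKKKKKK
After op 2 paint(5,8,Y):
RRBBKKKKK
YYBBKKKKK
YYKKKKKKK
YYKKKKKKK
YYKKKKKKK
KKKKKKKKY
After op 3 paint(1,5,R):
RRBBKKKKK
YYBBKRKKK
YYKKKKKKK
YYKKKKKKK
YYKKKKKKK
KKKKKKKKY
After op 4 paint(3,1,W):
RRBBKKKKK
YYBBKRKKK
YYKKKKKKK
YWKKKKKKK
YYKKKKKKK
KKKKKKKKY
After op 5 paint(2,6,B):
RRBBKKKKK
YYBBKRKKK
YYKKKKBKK
YWKKKKKKK
YYKKKKKKK
KKKKKKKKY
After op 6 fill(0,0,G) [2 cells changed]:
GGBBKKKKK
YYBBKRKKK
YYKKKKBKK
YWKKKKKKK
YYKKKKKKK
KKKKKKKKY

Answer: 2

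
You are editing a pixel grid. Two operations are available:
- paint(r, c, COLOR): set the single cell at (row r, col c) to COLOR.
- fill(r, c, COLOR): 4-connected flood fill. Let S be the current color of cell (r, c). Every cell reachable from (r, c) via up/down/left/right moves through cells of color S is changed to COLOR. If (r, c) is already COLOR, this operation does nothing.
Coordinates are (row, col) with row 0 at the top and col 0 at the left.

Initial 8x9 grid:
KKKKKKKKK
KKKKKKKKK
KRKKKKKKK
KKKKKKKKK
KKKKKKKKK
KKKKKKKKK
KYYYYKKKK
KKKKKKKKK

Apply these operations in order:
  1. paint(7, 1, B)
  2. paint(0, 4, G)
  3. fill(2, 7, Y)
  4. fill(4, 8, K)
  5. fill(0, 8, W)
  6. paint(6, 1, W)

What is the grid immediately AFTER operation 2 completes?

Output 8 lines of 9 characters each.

After op 1 paint(7,1,B):
KKKKKKKKK
KKKKKKKKK
KRKKKKKKK
KKKKKKKKK
KKKKKKKKK
KKKKKKKKK
KYYYYKKKK
KBKKKKKKK
After op 2 paint(0,4,G):
KKKKGKKKK
KKKKKKKKK
KRKKKKKKK
KKKKKKKKK
KKKKKKKKK
KKKKKKKKK
KYYYYKKKK
KBKKKKKKK

Answer: KKKKGKKKK
KKKKKKKKK
KRKKKKKKK
KKKKKKKKK
KKKKKKKKK
KKKKKKKKK
KYYYYKKKK
KBKKKKKKK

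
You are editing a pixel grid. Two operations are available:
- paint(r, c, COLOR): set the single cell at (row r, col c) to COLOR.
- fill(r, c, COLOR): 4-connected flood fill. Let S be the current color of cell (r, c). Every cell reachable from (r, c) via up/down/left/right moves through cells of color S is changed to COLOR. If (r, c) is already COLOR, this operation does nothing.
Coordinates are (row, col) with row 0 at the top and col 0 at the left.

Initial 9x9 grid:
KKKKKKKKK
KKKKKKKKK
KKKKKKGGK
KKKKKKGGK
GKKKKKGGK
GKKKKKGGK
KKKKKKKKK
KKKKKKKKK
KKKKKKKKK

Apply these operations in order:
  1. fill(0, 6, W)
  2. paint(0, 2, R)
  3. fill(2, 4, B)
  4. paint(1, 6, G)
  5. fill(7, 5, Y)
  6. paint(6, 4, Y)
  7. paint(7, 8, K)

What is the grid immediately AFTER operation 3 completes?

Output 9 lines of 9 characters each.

Answer: BBRBBBBBB
BBBBBBBBB
BBBBBBGGB
BBBBBBGGB
GBBBBBGGB
GBBBBBGGB
BBBBBBBBB
BBBBBBBBB
BBBBBBBBB

Derivation:
After op 1 fill(0,6,W) [71 cells changed]:
WWWWWWWWW
WWWWWWWWW
WWWWWWGGW
WWWWWWGGW
GWWWWWGGW
GWWWWWGGW
WWWWWWWWW
WWWWWWWWW
WWWWWWWWW
After op 2 paint(0,2,R):
WWRWWWWWW
WWWWWWWWW
WWWWWWGGW
WWWWWWGGW
GWWWWWGGW
GWWWWWGGW
WWWWWWWWW
WWWWWWWWW
WWWWWWWWW
After op 3 fill(2,4,B) [70 cells changed]:
BBRBBBBBB
BBBBBBBBB
BBBBBBGGB
BBBBBBGGB
GBBBBBGGB
GBBBBBGGB
BBBBBBBBB
BBBBBBBBB
BBBBBBBBB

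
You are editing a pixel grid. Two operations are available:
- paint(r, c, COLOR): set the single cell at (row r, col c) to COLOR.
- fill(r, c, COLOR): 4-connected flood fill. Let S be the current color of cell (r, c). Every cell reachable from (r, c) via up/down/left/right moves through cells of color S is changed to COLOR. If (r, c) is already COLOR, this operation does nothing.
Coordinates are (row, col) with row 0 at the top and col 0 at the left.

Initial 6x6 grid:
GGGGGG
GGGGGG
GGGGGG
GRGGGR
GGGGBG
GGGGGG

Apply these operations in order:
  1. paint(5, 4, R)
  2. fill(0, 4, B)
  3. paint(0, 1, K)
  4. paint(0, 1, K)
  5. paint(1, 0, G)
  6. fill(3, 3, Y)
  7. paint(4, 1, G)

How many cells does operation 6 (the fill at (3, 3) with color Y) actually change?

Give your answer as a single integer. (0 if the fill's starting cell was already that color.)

After op 1 paint(5,4,R):
GGGGGG
GGGGGG
GGGGGG
GRGGGR
GGGGBG
GGGGRG
After op 2 fill(0,4,B) [30 cells changed]:
BBBBBB
BBBBBB
BBBBBB
BRBBBR
BBBBBG
BBBBRG
After op 3 paint(0,1,K):
BKBBBB
BBBBBB
BBBBBB
BRBBBR
BBBBBG
BBBBRG
After op 4 paint(0,1,K):
BKBBBB
BBBBBB
BBBBBB
BRBBBR
BBBBBG
BBBBRG
After op 5 paint(1,0,G):
BKBBBB
GBBBBB
BBBBBB
BRBBBR
BBBBBG
BBBBRG
After op 6 fill(3,3,Y) [28 cells changed]:
BKYYYY
GYYYYY
YYYYYY
YRYYYR
YYYYYG
YYYYRG

Answer: 28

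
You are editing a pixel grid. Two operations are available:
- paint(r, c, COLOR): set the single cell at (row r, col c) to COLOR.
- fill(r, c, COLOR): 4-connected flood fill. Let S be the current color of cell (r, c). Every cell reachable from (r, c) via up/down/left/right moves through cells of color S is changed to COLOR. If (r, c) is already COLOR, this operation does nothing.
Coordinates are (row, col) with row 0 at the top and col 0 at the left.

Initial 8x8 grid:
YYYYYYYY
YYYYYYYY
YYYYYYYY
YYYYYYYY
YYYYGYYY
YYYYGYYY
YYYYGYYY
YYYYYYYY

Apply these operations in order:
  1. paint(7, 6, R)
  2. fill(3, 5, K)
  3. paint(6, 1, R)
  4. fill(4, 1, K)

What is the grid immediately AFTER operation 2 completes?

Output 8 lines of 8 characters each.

Answer: KKKKKKKK
KKKKKKKK
KKKKKKKK
KKKKKKKK
KKKKGKKK
KKKKGKKK
KKKKGKKK
KKKKKKRK

Derivation:
After op 1 paint(7,6,R):
YYYYYYYY
YYYYYYYY
YYYYYYYY
YYYYYYYY
YYYYGYYY
YYYYGYYY
YYYYGYYY
YYYYYYRY
After op 2 fill(3,5,K) [60 cells changed]:
KKKKKKKK
KKKKKKKK
KKKKKKKK
KKKKKKKK
KKKKGKKK
KKKKGKKK
KKKKGKKK
KKKKKKRK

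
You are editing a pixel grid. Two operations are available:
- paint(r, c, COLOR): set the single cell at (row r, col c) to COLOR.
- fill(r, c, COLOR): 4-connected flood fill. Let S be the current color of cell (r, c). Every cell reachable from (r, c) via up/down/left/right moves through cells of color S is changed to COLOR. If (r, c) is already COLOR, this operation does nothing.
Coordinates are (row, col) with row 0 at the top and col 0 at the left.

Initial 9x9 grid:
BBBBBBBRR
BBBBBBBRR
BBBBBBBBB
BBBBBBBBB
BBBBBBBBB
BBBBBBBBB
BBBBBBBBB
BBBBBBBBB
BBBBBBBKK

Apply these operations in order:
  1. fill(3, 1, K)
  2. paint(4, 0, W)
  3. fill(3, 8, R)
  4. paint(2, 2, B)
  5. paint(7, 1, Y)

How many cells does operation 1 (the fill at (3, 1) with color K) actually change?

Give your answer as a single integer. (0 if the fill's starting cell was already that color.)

After op 1 fill(3,1,K) [75 cells changed]:
KKKKKKKRR
KKKKKKKRR
KKKKKKKKK
KKKKKKKKK
KKKKKKKKK
KKKKKKKKK
KKKKKKKKK
KKKKKKKKK
KKKKKKKKK

Answer: 75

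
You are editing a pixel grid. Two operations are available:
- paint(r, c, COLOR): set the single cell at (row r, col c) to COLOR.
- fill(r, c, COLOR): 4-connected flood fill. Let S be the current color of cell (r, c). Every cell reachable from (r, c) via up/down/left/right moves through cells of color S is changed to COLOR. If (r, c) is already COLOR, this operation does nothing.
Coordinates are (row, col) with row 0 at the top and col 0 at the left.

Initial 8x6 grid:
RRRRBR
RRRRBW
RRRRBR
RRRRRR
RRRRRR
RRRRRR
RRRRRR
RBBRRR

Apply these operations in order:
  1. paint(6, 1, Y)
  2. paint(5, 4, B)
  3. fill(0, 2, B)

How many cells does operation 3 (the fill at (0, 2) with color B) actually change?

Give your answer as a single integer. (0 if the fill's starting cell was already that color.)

Answer: 39

Derivation:
After op 1 paint(6,1,Y):
RRRRBR
RRRRBW
RRRRBR
RRRRRR
RRRRRR
RRRRRR
RYRRRR
RBBRRR
After op 2 paint(5,4,B):
RRRRBR
RRRRBW
RRRRBR
RRRRRR
RRRRRR
RRRRBR
RYRRRR
RBBRRR
After op 3 fill(0,2,B) [39 cells changed]:
BBBBBR
BBBBBW
BBBBBB
BBBBBB
BBBBBB
BBBBBB
BYBBBB
BBBBBB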